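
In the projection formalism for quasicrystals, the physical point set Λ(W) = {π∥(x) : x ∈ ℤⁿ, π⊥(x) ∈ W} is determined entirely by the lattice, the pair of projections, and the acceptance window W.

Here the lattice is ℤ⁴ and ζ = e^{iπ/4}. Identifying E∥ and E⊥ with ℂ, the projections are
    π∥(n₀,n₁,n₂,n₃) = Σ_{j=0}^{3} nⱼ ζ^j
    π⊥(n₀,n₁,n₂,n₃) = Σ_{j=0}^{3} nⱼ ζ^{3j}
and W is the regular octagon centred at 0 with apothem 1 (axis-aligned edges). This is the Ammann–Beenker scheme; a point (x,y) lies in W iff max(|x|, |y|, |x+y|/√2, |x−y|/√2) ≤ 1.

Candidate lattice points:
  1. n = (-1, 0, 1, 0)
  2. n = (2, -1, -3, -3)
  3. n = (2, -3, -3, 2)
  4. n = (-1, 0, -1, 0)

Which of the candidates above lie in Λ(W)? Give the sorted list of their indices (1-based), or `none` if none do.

With ζ = e^{iπ/4} the internal vectors are ζ^0,ζ^3,ζ^6,ζ^9.
#1 (-1, 0, 1, 0): internal (-1.00000, -1.00000); octagon support 1.41421 vs apothem 1 → ∉ W
#2 (2, -1, -3, -3): internal (0.58579, 0.17157); octagon support 0.58579 vs apothem 1 → ∈ W
#3 (2, -3, -3, 2): internal (5.53553, 2.29289); octagon support 5.53553 vs apothem 1 → ∉ W
#4 (-1, 0, -1, 0): internal (-1.00000, 1.00000); octagon support 1.41421 vs apothem 1 → ∉ W

2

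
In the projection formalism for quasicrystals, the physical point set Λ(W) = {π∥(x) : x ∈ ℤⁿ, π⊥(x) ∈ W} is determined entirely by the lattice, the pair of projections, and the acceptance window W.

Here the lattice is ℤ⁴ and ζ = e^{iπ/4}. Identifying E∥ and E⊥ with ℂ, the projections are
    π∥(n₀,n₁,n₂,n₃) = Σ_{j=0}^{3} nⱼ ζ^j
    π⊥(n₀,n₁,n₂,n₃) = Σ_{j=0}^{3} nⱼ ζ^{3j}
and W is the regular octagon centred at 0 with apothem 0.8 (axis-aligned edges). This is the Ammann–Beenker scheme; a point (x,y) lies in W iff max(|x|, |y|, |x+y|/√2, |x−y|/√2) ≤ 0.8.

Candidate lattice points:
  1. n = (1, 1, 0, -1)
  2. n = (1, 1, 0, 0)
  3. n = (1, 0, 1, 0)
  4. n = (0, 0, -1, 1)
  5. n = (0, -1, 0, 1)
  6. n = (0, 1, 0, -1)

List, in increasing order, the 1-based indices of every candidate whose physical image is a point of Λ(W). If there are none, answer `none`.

1, 2

Internal map: ζ^{3j} for j=0..3 gives (1,0), (−√2/2,√2/2), (0,−1), (√2/2,√2/2).
candidate 1: n = (1, 1, 0, -1) → π⊥ ≈ (-0.41421, +0.00000); max(|x|,|y|,|x±y|/√2) = 0.41421 ≤ 0.8 ⇒ ∈ W
candidate 2: n = (1, 1, 0, 0) → π⊥ ≈ (+0.29289, +0.70711); max(|x|,|y|,|x±y|/√2) = 0.70711 ≤ 0.8 ⇒ ∈ W
candidate 3: n = (1, 0, 1, 0) → π⊥ ≈ (+1.00000, -1.00000); max(|x|,|y|,|x±y|/√2) = 1.41421 > 0.8 ⇒ ∉ W
candidate 4: n = (0, 0, -1, 1) → π⊥ ≈ (+0.70711, +1.70711); max(|x|,|y|,|x±y|/√2) = 1.70711 > 0.8 ⇒ ∉ W
candidate 5: n = (0, -1, 0, 1) → π⊥ ≈ (+1.41421, +0.00000); max(|x|,|y|,|x±y|/√2) = 1.41421 > 0.8 ⇒ ∉ W
candidate 6: n = (0, 1, 0, -1) → π⊥ ≈ (-1.41421, +0.00000); max(|x|,|y|,|x±y|/√2) = 1.41421 > 0.8 ⇒ ∉ W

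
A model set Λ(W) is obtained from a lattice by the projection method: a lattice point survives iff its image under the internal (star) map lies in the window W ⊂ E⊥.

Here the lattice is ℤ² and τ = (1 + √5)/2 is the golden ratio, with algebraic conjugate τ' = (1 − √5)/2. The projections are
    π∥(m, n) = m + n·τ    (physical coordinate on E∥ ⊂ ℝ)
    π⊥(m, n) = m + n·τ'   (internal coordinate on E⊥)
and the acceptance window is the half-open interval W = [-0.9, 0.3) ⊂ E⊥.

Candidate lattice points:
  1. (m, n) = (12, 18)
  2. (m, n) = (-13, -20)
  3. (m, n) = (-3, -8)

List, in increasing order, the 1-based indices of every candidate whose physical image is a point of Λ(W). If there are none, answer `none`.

Numerically τ ≈ 1.61803 and τ' = −1/τ ≈ -0.61803.
#1 (12,18): internal coord 12 + (18)·τ' = +0.87539; +0.87539 ∉ [-0.9, 0.3) → out
#2 (-13,-20): internal coord -13 + (-20)·τ' = -0.63932; -0.63932 ∈ [-0.9, 0.3) → IN Λ
#3 (-3,-8): internal coord -3 + (-8)·τ' = +1.94427; +1.94427 ∉ [-0.9, 0.3) → out

2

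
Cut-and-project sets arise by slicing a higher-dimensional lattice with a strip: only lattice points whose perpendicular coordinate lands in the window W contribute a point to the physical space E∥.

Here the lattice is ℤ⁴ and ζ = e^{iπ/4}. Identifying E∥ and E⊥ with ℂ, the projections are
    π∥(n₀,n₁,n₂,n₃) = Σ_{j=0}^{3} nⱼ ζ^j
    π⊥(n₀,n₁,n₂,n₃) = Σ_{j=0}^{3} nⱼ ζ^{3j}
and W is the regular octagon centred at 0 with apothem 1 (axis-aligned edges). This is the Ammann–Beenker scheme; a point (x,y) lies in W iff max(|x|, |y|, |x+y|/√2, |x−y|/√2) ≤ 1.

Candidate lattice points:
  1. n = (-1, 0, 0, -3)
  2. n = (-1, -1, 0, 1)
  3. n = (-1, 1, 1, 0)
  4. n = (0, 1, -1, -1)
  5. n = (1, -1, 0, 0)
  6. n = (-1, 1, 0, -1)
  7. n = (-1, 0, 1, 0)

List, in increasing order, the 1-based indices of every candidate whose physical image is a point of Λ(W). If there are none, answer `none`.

With ζ = e^{iπ/4} the internal vectors are ζ^0,ζ^3,ζ^6,ζ^9.
#1 (-1, 0, 0, -3): internal (-3.1213, -2.1213); octagon support 3.7071 vs apothem 1 → ∉ W
#2 (-1, -1, 0, 1): internal (0.4142, 0.0000); octagon support 0.4142 vs apothem 1 → ∈ W
#3 (-1, 1, 1, 0): internal (-1.7071, -0.2929); octagon support 1.7071 vs apothem 1 → ∉ W
#4 (0, 1, -1, -1): internal (-1.4142, 1.0000); octagon support 1.7071 vs apothem 1 → ∉ W
#5 (1, -1, 0, 0): internal (1.7071, -0.7071); octagon support 1.7071 vs apothem 1 → ∉ W
#6 (-1, 1, 0, -1): internal (-2.4142, 0.0000); octagon support 2.4142 vs apothem 1 → ∉ W
#7 (-1, 0, 1, 0): internal (-1.0000, -1.0000); octagon support 1.4142 vs apothem 1 → ∉ W

2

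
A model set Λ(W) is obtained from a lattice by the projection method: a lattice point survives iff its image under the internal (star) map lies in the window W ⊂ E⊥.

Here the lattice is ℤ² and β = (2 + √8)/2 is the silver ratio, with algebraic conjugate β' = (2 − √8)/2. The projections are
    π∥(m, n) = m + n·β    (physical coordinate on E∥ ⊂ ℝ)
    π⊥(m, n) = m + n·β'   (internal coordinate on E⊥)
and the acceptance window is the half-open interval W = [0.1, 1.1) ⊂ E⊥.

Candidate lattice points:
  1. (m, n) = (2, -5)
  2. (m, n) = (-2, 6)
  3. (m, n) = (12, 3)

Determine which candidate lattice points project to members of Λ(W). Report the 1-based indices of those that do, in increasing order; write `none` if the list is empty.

β' = (2−√8)/2 ≈ -0.4142.
[1] lift (2,-5): star map gives 4.0711; window check 0.1 ≤ 4.0711 < 1.1 is false → out
[2] lift (-2,6): star map gives -4.4853; window check 0.1 ≤ -4.4853 < 1.1 is false → out
[3] lift (12,3): star map gives 10.7574; window check 0.1 ≤ 10.7574 < 1.1 is false → out

none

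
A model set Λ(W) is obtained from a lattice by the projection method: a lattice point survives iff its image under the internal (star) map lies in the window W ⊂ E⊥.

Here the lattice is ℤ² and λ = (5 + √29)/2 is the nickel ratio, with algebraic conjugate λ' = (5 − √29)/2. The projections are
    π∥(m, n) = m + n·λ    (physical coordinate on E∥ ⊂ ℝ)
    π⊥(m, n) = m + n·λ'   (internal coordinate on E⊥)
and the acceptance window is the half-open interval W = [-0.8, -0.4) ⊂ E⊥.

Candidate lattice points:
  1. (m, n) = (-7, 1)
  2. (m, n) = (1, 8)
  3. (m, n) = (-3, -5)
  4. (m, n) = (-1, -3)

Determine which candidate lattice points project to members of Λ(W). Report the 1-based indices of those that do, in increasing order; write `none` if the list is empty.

2, 4

λ' = (5−√29)/2 ≈ -0.1926.
[1] lift (-7,1): star map gives -7.1926; window check -0.8 ≤ -7.1926 < -0.4 is false → out
[2] lift (1,8): star map gives -0.5407; window check -0.8 ≤ -0.5407 < -0.4 is true → IN Λ
[3] lift (-3,-5): star map gives -2.0371; window check -0.8 ≤ -2.0371 < -0.4 is false → out
[4] lift (-1,-3): star map gives -0.4223; window check -0.8 ≤ -0.4223 < -0.4 is true → IN Λ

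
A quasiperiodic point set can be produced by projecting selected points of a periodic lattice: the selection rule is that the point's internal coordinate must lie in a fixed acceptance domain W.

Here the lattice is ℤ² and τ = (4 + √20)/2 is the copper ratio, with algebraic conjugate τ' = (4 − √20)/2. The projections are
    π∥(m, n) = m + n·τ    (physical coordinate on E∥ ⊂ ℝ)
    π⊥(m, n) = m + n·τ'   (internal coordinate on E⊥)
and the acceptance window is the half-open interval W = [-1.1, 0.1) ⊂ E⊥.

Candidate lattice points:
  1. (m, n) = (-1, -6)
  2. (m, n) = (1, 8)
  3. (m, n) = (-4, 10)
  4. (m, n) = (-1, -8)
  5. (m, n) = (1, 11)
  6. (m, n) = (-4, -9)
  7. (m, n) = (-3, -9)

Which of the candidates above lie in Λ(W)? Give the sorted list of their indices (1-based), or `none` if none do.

2, 7

Numerically τ ≈ 4.236068 and τ' = −1/τ ≈ -0.236068.
candidate 1: (m,n)=(-1,-6) → π∥ = -1-6·τ ≈ -26.416408, π⊥ = -1-6·τ' ≈ 0.416408 ∉ [-1.1, 0.1) ⇒ out
candidate 2: (m,n)=(1,8) → π∥ = 1+8·τ ≈ 34.888544, π⊥ = 1+8·τ' ≈ -0.888544 ∈ [-1.1, 0.1) ⇒ IN Λ
candidate 3: (m,n)=(-4,10) → π∥ = -4+10·τ ≈ 38.360680, π⊥ = -4+10·τ' ≈ -6.360680 ∉ [-1.1, 0.1) ⇒ out
candidate 4: (m,n)=(-1,-8) → π∥ = -1-8·τ ≈ -34.888544, π⊥ = -1-8·τ' ≈ 0.888544 ∉ [-1.1, 0.1) ⇒ out
candidate 5: (m,n)=(1,11) → π∥ = 1+11·τ ≈ 47.596748, π⊥ = 1+11·τ' ≈ -1.596748 ∉ [-1.1, 0.1) ⇒ out
candidate 6: (m,n)=(-4,-9) → π∥ = -4-9·τ ≈ -42.124612, π⊥ = -4-9·τ' ≈ -1.875388 ∉ [-1.1, 0.1) ⇒ out
candidate 7: (m,n)=(-3,-9) → π∥ = -3-9·τ ≈ -41.124612, π⊥ = -3-9·τ' ≈ -0.875388 ∈ [-1.1, 0.1) ⇒ IN Λ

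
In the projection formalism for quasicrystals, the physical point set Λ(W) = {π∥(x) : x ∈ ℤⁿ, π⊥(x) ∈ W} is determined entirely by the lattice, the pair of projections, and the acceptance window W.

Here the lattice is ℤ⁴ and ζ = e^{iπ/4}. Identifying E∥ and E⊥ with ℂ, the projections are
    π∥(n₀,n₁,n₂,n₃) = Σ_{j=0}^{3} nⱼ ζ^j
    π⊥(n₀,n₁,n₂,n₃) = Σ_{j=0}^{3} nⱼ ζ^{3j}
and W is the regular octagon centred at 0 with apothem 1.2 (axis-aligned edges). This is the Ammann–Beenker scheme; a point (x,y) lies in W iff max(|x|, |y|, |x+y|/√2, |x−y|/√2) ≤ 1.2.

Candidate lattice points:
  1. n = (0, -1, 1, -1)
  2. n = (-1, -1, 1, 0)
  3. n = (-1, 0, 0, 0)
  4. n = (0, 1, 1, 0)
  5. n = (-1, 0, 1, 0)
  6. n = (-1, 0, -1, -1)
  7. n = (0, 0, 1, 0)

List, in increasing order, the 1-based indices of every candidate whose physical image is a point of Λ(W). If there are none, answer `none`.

3, 4, 7

π⊥(n) = n₀ + n₁ζ³ + n₂ζ⁶ + n₃ζ⁹ where ζ = e^{iπ/4}.
candidate 1: n = (0, -1, 1, -1) → π⊥ ≈ (+0.000000, -2.414214); max(|x|,|y|,|x±y|/√2) = 2.414214 > 1.2 ⇒ ∉ W
candidate 2: n = (-1, -1, 1, 0) → π⊥ ≈ (-0.292893, -1.707107); max(|x|,|y|,|x±y|/√2) = 1.707107 > 1.2 ⇒ ∉ W
candidate 3: n = (-1, 0, 0, 0) → π⊥ ≈ (-1.000000, +0.000000); max(|x|,|y|,|x±y|/√2) = 1.000000 ≤ 1.2 ⇒ ∈ W
candidate 4: n = (0, 1, 1, 0) → π⊥ ≈ (-0.707107, -0.292893); max(|x|,|y|,|x±y|/√2) = 0.707107 ≤ 1.2 ⇒ ∈ W
candidate 5: n = (-1, 0, 1, 0) → π⊥ ≈ (-1.000000, -1.000000); max(|x|,|y|,|x±y|/√2) = 1.414214 > 1.2 ⇒ ∉ W
candidate 6: n = (-1, 0, -1, -1) → π⊥ ≈ (-1.707107, +0.292893); max(|x|,|y|,|x±y|/√2) = 1.707107 > 1.2 ⇒ ∉ W
candidate 7: n = (0, 0, 1, 0) → π⊥ ≈ (+0.000000, -1.000000); max(|x|,|y|,|x±y|/√2) = 1.000000 ≤ 1.2 ⇒ ∈ W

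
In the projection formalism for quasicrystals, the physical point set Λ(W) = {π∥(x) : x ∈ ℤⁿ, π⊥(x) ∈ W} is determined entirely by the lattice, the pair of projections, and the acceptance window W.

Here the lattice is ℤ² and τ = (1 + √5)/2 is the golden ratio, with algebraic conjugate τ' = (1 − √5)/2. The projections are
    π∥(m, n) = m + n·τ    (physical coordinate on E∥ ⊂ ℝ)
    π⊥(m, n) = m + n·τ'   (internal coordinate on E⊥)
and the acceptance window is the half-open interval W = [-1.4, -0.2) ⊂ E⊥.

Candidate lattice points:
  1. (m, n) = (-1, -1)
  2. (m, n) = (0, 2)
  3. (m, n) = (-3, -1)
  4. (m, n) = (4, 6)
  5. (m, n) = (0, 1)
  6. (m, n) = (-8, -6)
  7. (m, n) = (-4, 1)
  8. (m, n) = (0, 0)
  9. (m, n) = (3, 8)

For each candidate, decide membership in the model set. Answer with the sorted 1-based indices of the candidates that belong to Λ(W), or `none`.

Compute τ' = (1−√5)/2 = -0.6180, so π⊥(m,n) = m -0.6180·n.
#1 (-1,-1): internal coord -1 + (-1)·τ' = -0.3820; -0.3820 ∈ [-1.4, -0.2) → IN Λ
#2 (0,2): internal coord 0 + (2)·τ' = -1.2361; -1.2361 ∈ [-1.4, -0.2) → IN Λ
#3 (-3,-1): internal coord -3 + (-1)·τ' = -2.3820; -2.3820 ∉ [-1.4, -0.2) → out
#4 (4,6): internal coord 4 + (6)·τ' = +0.2918; +0.2918 ∉ [-1.4, -0.2) → out
#5 (0,1): internal coord 0 + (1)·τ' = -0.6180; -0.6180 ∈ [-1.4, -0.2) → IN Λ
#6 (-8,-6): internal coord -8 + (-6)·τ' = -4.2918; -4.2918 ∉ [-1.4, -0.2) → out
#7 (-4,1): internal coord -4 + (1)·τ' = -4.6180; -4.6180 ∉ [-1.4, -0.2) → out
#8 (0,0): internal coord 0 + (0)·τ' = +0.0000; +0.0000 ∉ [-1.4, -0.2) → out
#9 (3,8): internal coord 3 + (8)·τ' = -1.9443; -1.9443 ∉ [-1.4, -0.2) → out

1, 2, 5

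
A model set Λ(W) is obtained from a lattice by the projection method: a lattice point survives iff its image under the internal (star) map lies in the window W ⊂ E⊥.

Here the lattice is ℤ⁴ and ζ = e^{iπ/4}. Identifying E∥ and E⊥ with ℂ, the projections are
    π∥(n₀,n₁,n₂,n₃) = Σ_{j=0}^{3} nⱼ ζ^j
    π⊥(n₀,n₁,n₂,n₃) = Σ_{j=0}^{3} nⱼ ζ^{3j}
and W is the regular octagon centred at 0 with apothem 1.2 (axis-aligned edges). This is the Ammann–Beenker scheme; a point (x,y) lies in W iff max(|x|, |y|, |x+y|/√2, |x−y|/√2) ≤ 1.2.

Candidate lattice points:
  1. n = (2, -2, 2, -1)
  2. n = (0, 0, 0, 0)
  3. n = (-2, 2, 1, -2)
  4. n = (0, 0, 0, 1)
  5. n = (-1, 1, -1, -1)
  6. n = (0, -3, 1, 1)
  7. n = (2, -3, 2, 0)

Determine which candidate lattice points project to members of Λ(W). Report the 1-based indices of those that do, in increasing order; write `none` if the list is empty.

With ζ = e^{iπ/4} the internal vectors are ζ^0,ζ^3,ζ^6,ζ^9.
candidate 1: n = (2, -2, 2, -1) → π⊥ ≈ (+2.70711, -4.12132); max(|x|,|y|,|x±y|/√2) = 4.82843 > 1.2 ⇒ ∉ W
candidate 2: n = (0, 0, 0, 0) → π⊥ ≈ (+0.00000, +0.00000); max(|x|,|y|,|x±y|/√2) = 0.00000 ≤ 1.2 ⇒ ∈ W
candidate 3: n = (-2, 2, 1, -2) → π⊥ ≈ (-4.82843, -1.00000); max(|x|,|y|,|x±y|/√2) = 4.82843 > 1.2 ⇒ ∉ W
candidate 4: n = (0, 0, 0, 1) → π⊥ ≈ (+0.70711, +0.70711); max(|x|,|y|,|x±y|/√2) = 1.00000 ≤ 1.2 ⇒ ∈ W
candidate 5: n = (-1, 1, -1, -1) → π⊥ ≈ (-2.41421, +1.00000); max(|x|,|y|,|x±y|/√2) = 2.41421 > 1.2 ⇒ ∉ W
candidate 6: n = (0, -3, 1, 1) → π⊥ ≈ (+2.82843, -2.41421); max(|x|,|y|,|x±y|/√2) = 3.70711 > 1.2 ⇒ ∉ W
candidate 7: n = (2, -3, 2, 0) → π⊥ ≈ (+4.12132, -4.12132); max(|x|,|y|,|x±y|/√2) = 5.82843 > 1.2 ⇒ ∉ W

2, 4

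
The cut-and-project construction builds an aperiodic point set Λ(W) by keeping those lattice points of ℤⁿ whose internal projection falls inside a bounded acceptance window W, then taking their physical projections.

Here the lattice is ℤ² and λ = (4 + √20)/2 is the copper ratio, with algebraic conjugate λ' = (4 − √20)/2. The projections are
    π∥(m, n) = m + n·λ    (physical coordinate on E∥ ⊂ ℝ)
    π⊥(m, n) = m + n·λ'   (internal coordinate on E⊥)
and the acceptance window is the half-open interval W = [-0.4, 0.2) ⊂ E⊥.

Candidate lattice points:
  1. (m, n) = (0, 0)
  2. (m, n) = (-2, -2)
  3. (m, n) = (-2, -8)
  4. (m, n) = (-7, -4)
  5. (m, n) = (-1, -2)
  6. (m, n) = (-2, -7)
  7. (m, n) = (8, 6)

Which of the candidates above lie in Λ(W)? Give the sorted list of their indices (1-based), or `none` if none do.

1, 3, 6

Numerically λ ≈ 4.2361 and λ' = −1/λ ≈ -0.2361.
candidate 1: (m,n)=(0,0) → π∥ = 0+0·λ ≈ 0.0000, π⊥ = 0+0·λ' ≈ 0.0000 ∈ [-0.4, 0.2) ⇒ IN Λ
candidate 2: (m,n)=(-2,-2) → π∥ = -2-2·λ ≈ -10.4721, π⊥ = -2-2·λ' ≈ -1.5279 ∉ [-0.4, 0.2) ⇒ out
candidate 3: (m,n)=(-2,-8) → π∥ = -2-8·λ ≈ -35.8885, π⊥ = -2-8·λ' ≈ -0.1115 ∈ [-0.4, 0.2) ⇒ IN Λ
candidate 4: (m,n)=(-7,-4) → π∥ = -7-4·λ ≈ -23.9443, π⊥ = -7-4·λ' ≈ -6.0557 ∉ [-0.4, 0.2) ⇒ out
candidate 5: (m,n)=(-1,-2) → π∥ = -1-2·λ ≈ -9.4721, π⊥ = -1-2·λ' ≈ -0.5279 ∉ [-0.4, 0.2) ⇒ out
candidate 6: (m,n)=(-2,-7) → π∥ = -2-7·λ ≈ -31.6525, π⊥ = -2-7·λ' ≈ -0.3475 ∈ [-0.4, 0.2) ⇒ IN Λ
candidate 7: (m,n)=(8,6) → π∥ = 8+6·λ ≈ 33.4164, π⊥ = 8+6·λ' ≈ 6.5836 ∉ [-0.4, 0.2) ⇒ out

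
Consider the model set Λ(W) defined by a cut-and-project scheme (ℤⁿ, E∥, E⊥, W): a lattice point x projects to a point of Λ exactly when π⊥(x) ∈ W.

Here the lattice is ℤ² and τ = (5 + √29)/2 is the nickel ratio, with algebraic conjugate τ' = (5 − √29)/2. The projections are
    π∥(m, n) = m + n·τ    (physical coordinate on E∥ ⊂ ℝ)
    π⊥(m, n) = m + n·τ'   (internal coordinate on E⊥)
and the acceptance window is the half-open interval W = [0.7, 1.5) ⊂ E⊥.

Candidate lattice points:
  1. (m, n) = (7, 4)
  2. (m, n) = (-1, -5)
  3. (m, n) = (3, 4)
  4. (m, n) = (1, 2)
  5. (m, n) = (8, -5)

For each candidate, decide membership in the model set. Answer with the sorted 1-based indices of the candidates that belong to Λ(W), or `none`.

none

Numerically τ ≈ 5.192582 and τ' = −1/τ ≈ -0.192582.
[1] lift (7,4): star map gives 6.229670; window check 0.7 ≤ 6.229670 < 1.5 is false → out
[2] lift (-1,-5): star map gives -0.037088; window check 0.7 ≤ -0.037088 < 1.5 is false → out
[3] lift (3,4): star map gives 2.229670; window check 0.7 ≤ 2.229670 < 1.5 is false → out
[4] lift (1,2): star map gives 0.614835; window check 0.7 ≤ 0.614835 < 1.5 is false → out
[5] lift (8,-5): star map gives 8.962912; window check 0.7 ≤ 8.962912 < 1.5 is false → out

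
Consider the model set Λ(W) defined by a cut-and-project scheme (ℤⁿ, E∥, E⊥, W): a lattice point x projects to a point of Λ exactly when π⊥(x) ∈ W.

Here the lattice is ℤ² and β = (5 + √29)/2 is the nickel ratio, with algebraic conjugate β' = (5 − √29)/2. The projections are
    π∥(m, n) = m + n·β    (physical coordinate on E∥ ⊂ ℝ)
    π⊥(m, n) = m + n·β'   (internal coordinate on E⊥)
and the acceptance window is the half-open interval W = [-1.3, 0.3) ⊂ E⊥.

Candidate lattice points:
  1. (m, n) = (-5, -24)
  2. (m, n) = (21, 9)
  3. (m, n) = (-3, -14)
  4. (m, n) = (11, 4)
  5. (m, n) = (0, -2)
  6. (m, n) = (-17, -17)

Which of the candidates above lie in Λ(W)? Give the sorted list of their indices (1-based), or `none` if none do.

1, 3

β' = (5−√29)/2 ≈ -0.19258.
[1] lift (-5,-24): star map gives -0.37802; window check -1.3 ≤ -0.37802 < 0.3 is true → IN Λ
[2] lift (21,9): star map gives 19.26676; window check -1.3 ≤ 19.26676 < 0.3 is false → out
[3] lift (-3,-14): star map gives -0.30385; window check -1.3 ≤ -0.30385 < 0.3 is true → IN Λ
[4] lift (11,4): star map gives 10.22967; window check -1.3 ≤ 10.22967 < 0.3 is false → out
[5] lift (0,-2): star map gives 0.38516; window check -1.3 ≤ 0.38516 < 0.3 is false → out
[6] lift (-17,-17): star map gives -13.72610; window check -1.3 ≤ -13.72610 < 0.3 is false → out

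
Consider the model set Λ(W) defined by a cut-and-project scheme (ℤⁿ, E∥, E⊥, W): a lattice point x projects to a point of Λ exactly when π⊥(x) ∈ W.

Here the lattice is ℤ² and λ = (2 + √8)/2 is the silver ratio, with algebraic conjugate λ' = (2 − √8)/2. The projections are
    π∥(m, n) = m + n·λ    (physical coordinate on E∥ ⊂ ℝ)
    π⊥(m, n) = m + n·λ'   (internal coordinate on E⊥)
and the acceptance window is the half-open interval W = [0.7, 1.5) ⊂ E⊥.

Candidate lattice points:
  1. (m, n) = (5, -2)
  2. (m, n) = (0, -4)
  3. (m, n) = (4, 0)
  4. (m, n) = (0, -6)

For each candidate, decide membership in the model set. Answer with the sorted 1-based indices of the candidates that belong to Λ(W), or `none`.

none

Numerically λ ≈ 2.4142 and λ' = −1/λ ≈ -0.4142.
candidate 1: (m,n)=(5,-2) → π∥ = 5-2·λ ≈ 0.1716, π⊥ = 5-2·λ' ≈ 5.8284 ∉ [0.7, 1.5) ⇒ out
candidate 2: (m,n)=(0,-4) → π∥ = 0-4·λ ≈ -9.6569, π⊥ = 0-4·λ' ≈ 1.6569 ∉ [0.7, 1.5) ⇒ out
candidate 3: (m,n)=(4,0) → π∥ = 4+0·λ ≈ 4.0000, π⊥ = 4+0·λ' ≈ 4.0000 ∉ [0.7, 1.5) ⇒ out
candidate 4: (m,n)=(0,-6) → π∥ = 0-6·λ ≈ -14.4853, π⊥ = 0-6·λ' ≈ 2.4853 ∉ [0.7, 1.5) ⇒ out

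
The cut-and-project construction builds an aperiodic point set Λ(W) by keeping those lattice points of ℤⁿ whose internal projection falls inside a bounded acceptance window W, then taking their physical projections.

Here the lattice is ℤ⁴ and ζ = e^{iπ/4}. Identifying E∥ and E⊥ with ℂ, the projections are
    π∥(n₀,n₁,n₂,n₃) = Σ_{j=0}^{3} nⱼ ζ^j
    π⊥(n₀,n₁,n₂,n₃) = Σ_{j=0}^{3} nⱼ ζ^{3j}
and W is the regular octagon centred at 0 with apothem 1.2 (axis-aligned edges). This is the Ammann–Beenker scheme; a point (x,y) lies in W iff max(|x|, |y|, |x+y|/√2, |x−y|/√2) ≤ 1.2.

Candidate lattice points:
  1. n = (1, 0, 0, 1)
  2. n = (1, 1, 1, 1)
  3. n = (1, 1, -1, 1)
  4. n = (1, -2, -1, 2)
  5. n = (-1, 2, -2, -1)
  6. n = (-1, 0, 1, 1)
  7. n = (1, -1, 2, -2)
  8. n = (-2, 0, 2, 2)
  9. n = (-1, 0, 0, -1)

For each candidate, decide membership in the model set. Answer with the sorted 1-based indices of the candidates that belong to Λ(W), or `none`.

2, 6, 8

π⊥(n) = n₀ + n₁ζ³ + n₂ζ⁶ + n₃ζ⁹ where ζ = e^{iπ/4}.
candidate 1: n = (1, 0, 0, 1) → π⊥ ≈ (+1.707107, +0.707107); max(|x|,|y|,|x±y|/√2) = 1.707107 > 1.2 ⇒ ∉ W
candidate 2: n = (1, 1, 1, 1) → π⊥ ≈ (+1.000000, +0.414214); max(|x|,|y|,|x±y|/√2) = 1.000000 ≤ 1.2 ⇒ ∈ W
candidate 3: n = (1, 1, -1, 1) → π⊥ ≈ (+1.000000, +2.414214); max(|x|,|y|,|x±y|/√2) = 2.414214 > 1.2 ⇒ ∉ W
candidate 4: n = (1, -2, -1, 2) → π⊥ ≈ (+3.828427, +1.000000); max(|x|,|y|,|x±y|/√2) = 3.828427 > 1.2 ⇒ ∉ W
candidate 5: n = (-1, 2, -2, -1) → π⊥ ≈ (-3.121320, +2.707107); max(|x|,|y|,|x±y|/√2) = 4.121320 > 1.2 ⇒ ∉ W
candidate 6: n = (-1, 0, 1, 1) → π⊥ ≈ (-0.292893, -0.292893); max(|x|,|y|,|x±y|/√2) = 0.414214 ≤ 1.2 ⇒ ∈ W
candidate 7: n = (1, -1, 2, -2) → π⊥ ≈ (+0.292893, -4.121320); max(|x|,|y|,|x±y|/√2) = 4.121320 > 1.2 ⇒ ∉ W
candidate 8: n = (-2, 0, 2, 2) → π⊥ ≈ (-0.585786, -0.585786); max(|x|,|y|,|x±y|/√2) = 0.828427 ≤ 1.2 ⇒ ∈ W
candidate 9: n = (-1, 0, 0, -1) → π⊥ ≈ (-1.707107, -0.707107); max(|x|,|y|,|x±y|/√2) = 1.707107 > 1.2 ⇒ ∉ W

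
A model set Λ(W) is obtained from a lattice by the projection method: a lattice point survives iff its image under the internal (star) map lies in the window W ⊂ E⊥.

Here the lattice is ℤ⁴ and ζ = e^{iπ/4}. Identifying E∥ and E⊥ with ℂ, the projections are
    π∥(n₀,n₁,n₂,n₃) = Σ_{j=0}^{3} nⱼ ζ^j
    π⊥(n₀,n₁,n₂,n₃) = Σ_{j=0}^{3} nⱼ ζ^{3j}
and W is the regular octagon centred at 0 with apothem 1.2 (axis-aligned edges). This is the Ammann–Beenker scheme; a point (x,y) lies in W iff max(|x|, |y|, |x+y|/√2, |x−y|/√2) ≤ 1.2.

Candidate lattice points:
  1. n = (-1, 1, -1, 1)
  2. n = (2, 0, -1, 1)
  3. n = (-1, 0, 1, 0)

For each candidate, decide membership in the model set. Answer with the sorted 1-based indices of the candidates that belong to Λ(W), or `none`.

none

With ζ = e^{iπ/4} the internal vectors are ζ^0,ζ^3,ζ^6,ζ^9.
#1 (-1, 1, -1, 1): internal (-1.00000, 2.41421); octagon support 2.41421 vs apothem 1.2 → ∉ W
#2 (2, 0, -1, 1): internal (2.70711, 1.70711); octagon support 3.12132 vs apothem 1.2 → ∉ W
#3 (-1, 0, 1, 0): internal (-1.00000, -1.00000); octagon support 1.41421 vs apothem 1.2 → ∉ W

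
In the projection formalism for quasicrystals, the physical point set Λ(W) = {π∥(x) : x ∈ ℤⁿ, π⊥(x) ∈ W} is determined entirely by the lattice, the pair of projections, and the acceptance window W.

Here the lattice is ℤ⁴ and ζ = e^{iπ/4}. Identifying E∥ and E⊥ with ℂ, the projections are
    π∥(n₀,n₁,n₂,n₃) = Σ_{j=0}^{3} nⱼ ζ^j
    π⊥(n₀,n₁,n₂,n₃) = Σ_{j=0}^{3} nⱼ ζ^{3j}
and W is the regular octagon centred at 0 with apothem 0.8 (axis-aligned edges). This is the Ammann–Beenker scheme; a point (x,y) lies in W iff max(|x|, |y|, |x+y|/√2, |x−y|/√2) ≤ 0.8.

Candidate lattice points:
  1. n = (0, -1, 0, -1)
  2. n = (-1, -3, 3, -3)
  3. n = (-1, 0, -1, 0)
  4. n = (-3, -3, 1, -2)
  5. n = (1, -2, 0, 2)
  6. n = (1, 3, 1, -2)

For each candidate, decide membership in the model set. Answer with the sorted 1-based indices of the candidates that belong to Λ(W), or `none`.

none

π⊥(n) = n₀ + n₁ζ³ + n₂ζ⁶ + n₃ζ⁹ where ζ = e^{iπ/4}.
#1 (0, -1, 0, -1): internal (0.0000, -1.4142); octagon support 1.4142 vs apothem 0.8 → ∉ W
#2 (-1, -3, 3, -3): internal (-1.0000, -7.2426); octagon support 7.2426 vs apothem 0.8 → ∉ W
#3 (-1, 0, -1, 0): internal (-1.0000, 1.0000); octagon support 1.4142 vs apothem 0.8 → ∉ W
#4 (-3, -3, 1, -2): internal (-2.2929, -4.5355); octagon support 4.8284 vs apothem 0.8 → ∉ W
#5 (1, -2, 0, 2): internal (3.8284, 0.0000); octagon support 3.8284 vs apothem 0.8 → ∉ W
#6 (1, 3, 1, -2): internal (-2.5355, -0.2929); octagon support 2.5355 vs apothem 0.8 → ∉ W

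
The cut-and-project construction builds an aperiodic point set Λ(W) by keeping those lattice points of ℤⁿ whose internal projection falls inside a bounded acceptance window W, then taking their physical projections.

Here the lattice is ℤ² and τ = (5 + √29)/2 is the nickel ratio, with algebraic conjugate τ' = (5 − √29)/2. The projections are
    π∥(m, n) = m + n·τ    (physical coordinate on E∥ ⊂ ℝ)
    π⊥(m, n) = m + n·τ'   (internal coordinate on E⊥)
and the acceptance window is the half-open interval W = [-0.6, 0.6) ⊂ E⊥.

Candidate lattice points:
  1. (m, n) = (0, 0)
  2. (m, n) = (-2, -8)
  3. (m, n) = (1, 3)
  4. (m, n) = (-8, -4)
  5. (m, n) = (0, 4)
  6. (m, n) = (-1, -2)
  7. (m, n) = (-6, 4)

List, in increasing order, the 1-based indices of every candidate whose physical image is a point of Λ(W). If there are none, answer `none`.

Numerically τ ≈ 5.19258 and τ' = −1/τ ≈ -0.19258.
candidate 1: (m,n)=(0,0) → π∥ = 0+0·τ ≈ 0.00000, π⊥ = 0+0·τ' ≈ 0.00000 ∈ [-0.6, 0.6) ⇒ IN Λ
candidate 2: (m,n)=(-2,-8) → π∥ = -2-8·τ ≈ -43.54066, π⊥ = -2-8·τ' ≈ -0.45934 ∈ [-0.6, 0.6) ⇒ IN Λ
candidate 3: (m,n)=(1,3) → π∥ = 1+3·τ ≈ 16.57775, π⊥ = 1+3·τ' ≈ 0.42225 ∈ [-0.6, 0.6) ⇒ IN Λ
candidate 4: (m,n)=(-8,-4) → π∥ = -8-4·τ ≈ -28.77033, π⊥ = -8-4·τ' ≈ -7.22967 ∉ [-0.6, 0.6) ⇒ out
candidate 5: (m,n)=(0,4) → π∥ = 0+4·τ ≈ 20.77033, π⊥ = 0+4·τ' ≈ -0.77033 ∉ [-0.6, 0.6) ⇒ out
candidate 6: (m,n)=(-1,-2) → π∥ = -1-2·τ ≈ -11.38516, π⊥ = -1-2·τ' ≈ -0.61484 ∉ [-0.6, 0.6) ⇒ out
candidate 7: (m,n)=(-6,4) → π∥ = -6+4·τ ≈ 14.77033, π⊥ = -6+4·τ' ≈ -6.77033 ∉ [-0.6, 0.6) ⇒ out

1, 2, 3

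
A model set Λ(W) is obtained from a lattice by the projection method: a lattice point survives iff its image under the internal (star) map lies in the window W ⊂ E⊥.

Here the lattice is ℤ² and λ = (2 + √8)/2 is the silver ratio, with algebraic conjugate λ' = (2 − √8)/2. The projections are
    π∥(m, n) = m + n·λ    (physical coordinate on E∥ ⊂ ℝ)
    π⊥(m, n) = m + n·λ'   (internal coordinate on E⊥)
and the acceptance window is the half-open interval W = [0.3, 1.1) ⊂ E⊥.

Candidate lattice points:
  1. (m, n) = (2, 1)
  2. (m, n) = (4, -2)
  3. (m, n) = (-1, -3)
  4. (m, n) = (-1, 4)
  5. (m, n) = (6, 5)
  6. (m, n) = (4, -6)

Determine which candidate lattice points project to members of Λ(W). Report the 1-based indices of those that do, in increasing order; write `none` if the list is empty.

none

Numerically λ ≈ 2.414214 and λ' = −1/λ ≈ -0.414214.
candidate 1: (m,n)=(2,1) → π∥ = 2+1·λ ≈ 4.414214, π⊥ = 2+1·λ' ≈ 1.585786 ∉ [0.3, 1.1) ⇒ out
candidate 2: (m,n)=(4,-2) → π∥ = 4-2·λ ≈ -0.828427, π⊥ = 4-2·λ' ≈ 4.828427 ∉ [0.3, 1.1) ⇒ out
candidate 3: (m,n)=(-1,-3) → π∥ = -1-3·λ ≈ -8.242641, π⊥ = -1-3·λ' ≈ 0.242641 ∉ [0.3, 1.1) ⇒ out
candidate 4: (m,n)=(-1,4) → π∥ = -1+4·λ ≈ 8.656854, π⊥ = -1+4·λ' ≈ -2.656854 ∉ [0.3, 1.1) ⇒ out
candidate 5: (m,n)=(6,5) → π∥ = 6+5·λ ≈ 18.071068, π⊥ = 6+5·λ' ≈ 3.928932 ∉ [0.3, 1.1) ⇒ out
candidate 6: (m,n)=(4,-6) → π∥ = 4-6·λ ≈ -10.485281, π⊥ = 4-6·λ' ≈ 6.485281 ∉ [0.3, 1.1) ⇒ out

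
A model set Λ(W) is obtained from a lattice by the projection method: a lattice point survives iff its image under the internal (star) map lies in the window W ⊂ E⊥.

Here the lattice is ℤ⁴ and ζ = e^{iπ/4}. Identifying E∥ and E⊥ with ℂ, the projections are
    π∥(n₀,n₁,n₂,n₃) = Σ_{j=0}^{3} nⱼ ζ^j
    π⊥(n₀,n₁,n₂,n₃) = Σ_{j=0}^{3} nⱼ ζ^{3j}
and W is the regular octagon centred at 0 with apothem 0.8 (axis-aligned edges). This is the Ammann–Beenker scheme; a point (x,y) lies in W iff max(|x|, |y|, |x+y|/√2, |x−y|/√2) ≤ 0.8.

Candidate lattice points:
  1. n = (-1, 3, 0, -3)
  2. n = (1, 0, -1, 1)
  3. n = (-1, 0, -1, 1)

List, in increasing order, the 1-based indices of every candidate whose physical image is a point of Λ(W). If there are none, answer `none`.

none

π⊥(n) = n₀ + n₁ζ³ + n₂ζ⁶ + n₃ζ⁹ where ζ = e^{iπ/4}.
candidate 1: n = (-1, 3, 0, -3) → π⊥ ≈ (-5.242641, +0.000000); max(|x|,|y|,|x±y|/√2) = 5.242641 > 0.8 ⇒ ∉ W
candidate 2: n = (1, 0, -1, 1) → π⊥ ≈ (+1.707107, +1.707107); max(|x|,|y|,|x±y|/√2) = 2.414214 > 0.8 ⇒ ∉ W
candidate 3: n = (-1, 0, -1, 1) → π⊥ ≈ (-0.292893, +1.707107); max(|x|,|y|,|x±y|/√2) = 1.707107 > 0.8 ⇒ ∉ W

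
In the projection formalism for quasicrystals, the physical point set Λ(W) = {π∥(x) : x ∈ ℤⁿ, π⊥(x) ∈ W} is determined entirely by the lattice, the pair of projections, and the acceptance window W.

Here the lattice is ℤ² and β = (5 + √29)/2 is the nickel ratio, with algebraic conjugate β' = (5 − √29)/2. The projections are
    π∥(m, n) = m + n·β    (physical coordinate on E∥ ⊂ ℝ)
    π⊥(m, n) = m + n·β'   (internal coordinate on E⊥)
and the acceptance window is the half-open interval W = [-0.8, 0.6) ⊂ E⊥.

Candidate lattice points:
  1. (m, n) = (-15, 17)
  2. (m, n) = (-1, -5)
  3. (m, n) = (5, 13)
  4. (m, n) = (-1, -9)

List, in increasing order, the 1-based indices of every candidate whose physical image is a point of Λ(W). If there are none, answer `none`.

β' = (5−√29)/2 ≈ -0.192582.
[1] lift (-15,17): star map gives -18.273901; window check -0.8 ≤ -18.273901 < 0.6 is false → out
[2] lift (-1,-5): star map gives -0.037088; window check -0.8 ≤ -0.037088 < 0.6 is true → IN Λ
[3] lift (5,13): star map gives 2.496429; window check -0.8 ≤ 2.496429 < 0.6 is false → out
[4] lift (-1,-9): star map gives 0.733242; window check -0.8 ≤ 0.733242 < 0.6 is false → out

2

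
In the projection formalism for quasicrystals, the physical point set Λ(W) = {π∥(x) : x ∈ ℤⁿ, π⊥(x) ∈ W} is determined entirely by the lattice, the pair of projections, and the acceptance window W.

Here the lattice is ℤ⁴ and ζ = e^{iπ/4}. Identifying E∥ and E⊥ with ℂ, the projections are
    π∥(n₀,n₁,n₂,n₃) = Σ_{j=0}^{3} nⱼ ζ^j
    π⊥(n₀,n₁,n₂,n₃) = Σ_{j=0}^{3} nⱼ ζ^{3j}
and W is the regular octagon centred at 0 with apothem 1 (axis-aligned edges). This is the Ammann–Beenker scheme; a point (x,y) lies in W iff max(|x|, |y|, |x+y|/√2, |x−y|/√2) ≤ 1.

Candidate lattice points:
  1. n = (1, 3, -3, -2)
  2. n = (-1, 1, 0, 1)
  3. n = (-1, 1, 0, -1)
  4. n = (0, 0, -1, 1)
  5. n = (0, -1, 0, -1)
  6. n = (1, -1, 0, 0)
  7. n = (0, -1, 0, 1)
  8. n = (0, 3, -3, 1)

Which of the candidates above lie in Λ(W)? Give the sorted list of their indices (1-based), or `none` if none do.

none

π⊥(n) = n₀ + n₁ζ³ + n₂ζ⁶ + n₃ζ⁹ where ζ = e^{iπ/4}.
#1 (1, 3, -3, -2): internal (-2.53553, 3.70711); octagon support 4.41421 vs apothem 1 → ∉ W
#2 (-1, 1, 0, 1): internal (-1.00000, 1.41421); octagon support 1.70711 vs apothem 1 → ∉ W
#3 (-1, 1, 0, -1): internal (-2.41421, 0.00000); octagon support 2.41421 vs apothem 1 → ∉ W
#4 (0, 0, -1, 1): internal (0.70711, 1.70711); octagon support 1.70711 vs apothem 1 → ∉ W
#5 (0, -1, 0, -1): internal (0.00000, -1.41421); octagon support 1.41421 vs apothem 1 → ∉ W
#6 (1, -1, 0, 0): internal (1.70711, -0.70711); octagon support 1.70711 vs apothem 1 → ∉ W
#7 (0, -1, 0, 1): internal (1.41421, 0.00000); octagon support 1.41421 vs apothem 1 → ∉ W
#8 (0, 3, -3, 1): internal (-1.41421, 5.82843); octagon support 5.82843 vs apothem 1 → ∉ W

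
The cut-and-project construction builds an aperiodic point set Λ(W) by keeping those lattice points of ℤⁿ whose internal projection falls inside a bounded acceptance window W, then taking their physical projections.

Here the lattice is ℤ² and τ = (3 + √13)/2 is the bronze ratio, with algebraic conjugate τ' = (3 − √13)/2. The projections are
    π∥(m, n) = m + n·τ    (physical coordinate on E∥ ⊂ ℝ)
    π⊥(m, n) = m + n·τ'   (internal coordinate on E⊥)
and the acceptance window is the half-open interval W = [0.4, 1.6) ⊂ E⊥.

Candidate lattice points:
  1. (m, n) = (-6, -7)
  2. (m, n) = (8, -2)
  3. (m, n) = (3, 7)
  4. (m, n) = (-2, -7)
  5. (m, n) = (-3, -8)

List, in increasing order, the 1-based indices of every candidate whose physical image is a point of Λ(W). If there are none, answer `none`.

3

τ' = (3−√13)/2 ≈ -0.302776.
candidate 1: (m,n)=(-6,-7) → π∥ = -6-7·τ ≈ -29.119429, π⊥ = -6-7·τ' ≈ -3.880571 ∉ [0.4, 1.6) ⇒ out
candidate 2: (m,n)=(8,-2) → π∥ = 8-2·τ ≈ 1.394449, π⊥ = 8-2·τ' ≈ 8.605551 ∉ [0.4, 1.6) ⇒ out
candidate 3: (m,n)=(3,7) → π∥ = 3+7·τ ≈ 26.119429, π⊥ = 3+7·τ' ≈ 0.880571 ∈ [0.4, 1.6) ⇒ IN Λ
candidate 4: (m,n)=(-2,-7) → π∥ = -2-7·τ ≈ -25.119429, π⊥ = -2-7·τ' ≈ 0.119429 ∉ [0.4, 1.6) ⇒ out
candidate 5: (m,n)=(-3,-8) → π∥ = -3-8·τ ≈ -29.422205, π⊥ = -3-8·τ' ≈ -0.577795 ∉ [0.4, 1.6) ⇒ out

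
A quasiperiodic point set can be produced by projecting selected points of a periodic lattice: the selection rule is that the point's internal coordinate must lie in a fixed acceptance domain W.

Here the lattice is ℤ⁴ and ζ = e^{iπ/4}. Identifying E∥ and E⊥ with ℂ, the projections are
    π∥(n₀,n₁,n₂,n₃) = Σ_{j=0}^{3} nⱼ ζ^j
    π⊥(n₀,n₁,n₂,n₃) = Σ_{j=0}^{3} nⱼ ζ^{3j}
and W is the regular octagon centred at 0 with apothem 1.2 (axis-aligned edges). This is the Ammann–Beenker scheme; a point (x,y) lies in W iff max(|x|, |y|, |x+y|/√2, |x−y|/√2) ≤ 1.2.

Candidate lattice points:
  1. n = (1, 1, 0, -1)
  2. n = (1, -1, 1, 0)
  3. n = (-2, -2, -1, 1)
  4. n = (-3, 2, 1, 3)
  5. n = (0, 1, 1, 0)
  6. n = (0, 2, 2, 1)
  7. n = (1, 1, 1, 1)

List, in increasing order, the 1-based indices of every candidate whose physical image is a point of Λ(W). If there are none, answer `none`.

With ζ = e^{iπ/4} the internal vectors are ζ^0,ζ^3,ζ^6,ζ^9.
#1 (1, 1, 0, -1): internal (-0.4142, 0.0000); octagon support 0.4142 vs apothem 1.2 → ∈ W
#2 (1, -1, 1, 0): internal (1.7071, -1.7071); octagon support 2.4142 vs apothem 1.2 → ∉ W
#3 (-2, -2, -1, 1): internal (0.1213, 0.2929); octagon support 0.2929 vs apothem 1.2 → ∈ W
#4 (-3, 2, 1, 3): internal (-2.2929, 2.5355); octagon support 3.4142 vs apothem 1.2 → ∉ W
#5 (0, 1, 1, 0): internal (-0.7071, -0.2929); octagon support 0.7071 vs apothem 1.2 → ∈ W
#6 (0, 2, 2, 1): internal (-0.7071, 0.1213); octagon support 0.7071 vs apothem 1.2 → ∈ W
#7 (1, 1, 1, 1): internal (1.0000, 0.4142); octagon support 1.0000 vs apothem 1.2 → ∈ W

1, 3, 5, 6, 7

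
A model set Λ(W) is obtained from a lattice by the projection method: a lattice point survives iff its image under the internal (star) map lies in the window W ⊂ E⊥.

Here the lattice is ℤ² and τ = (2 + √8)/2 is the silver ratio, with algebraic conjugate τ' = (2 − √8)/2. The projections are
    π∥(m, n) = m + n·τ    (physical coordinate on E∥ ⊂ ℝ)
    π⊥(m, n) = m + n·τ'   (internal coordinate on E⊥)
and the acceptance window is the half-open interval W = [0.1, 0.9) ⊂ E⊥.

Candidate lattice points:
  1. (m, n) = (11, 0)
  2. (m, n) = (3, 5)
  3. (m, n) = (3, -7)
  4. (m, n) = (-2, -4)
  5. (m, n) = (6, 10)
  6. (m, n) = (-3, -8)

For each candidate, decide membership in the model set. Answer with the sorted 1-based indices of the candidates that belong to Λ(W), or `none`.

Numerically τ ≈ 2.41421 and τ' = −1/τ ≈ -0.41421.
candidate 1: (m,n)=(11,0) → π∥ = 11+0·τ ≈ 11.00000, π⊥ = 11+0·τ' ≈ 11.00000 ∉ [0.1, 0.9) ⇒ out
candidate 2: (m,n)=(3,5) → π∥ = 3+5·τ ≈ 15.07107, π⊥ = 3+5·τ' ≈ 0.92893 ∉ [0.1, 0.9) ⇒ out
candidate 3: (m,n)=(3,-7) → π∥ = 3-7·τ ≈ -13.89949, π⊥ = 3-7·τ' ≈ 5.89949 ∉ [0.1, 0.9) ⇒ out
candidate 4: (m,n)=(-2,-4) → π∥ = -2-4·τ ≈ -11.65685, π⊥ = -2-4·τ' ≈ -0.34315 ∉ [0.1, 0.9) ⇒ out
candidate 5: (m,n)=(6,10) → π∥ = 6+10·τ ≈ 30.14214, π⊥ = 6+10·τ' ≈ 1.85786 ∉ [0.1, 0.9) ⇒ out
candidate 6: (m,n)=(-3,-8) → π∥ = -3-8·τ ≈ -22.31371, π⊥ = -3-8·τ' ≈ 0.31371 ∈ [0.1, 0.9) ⇒ IN Λ

6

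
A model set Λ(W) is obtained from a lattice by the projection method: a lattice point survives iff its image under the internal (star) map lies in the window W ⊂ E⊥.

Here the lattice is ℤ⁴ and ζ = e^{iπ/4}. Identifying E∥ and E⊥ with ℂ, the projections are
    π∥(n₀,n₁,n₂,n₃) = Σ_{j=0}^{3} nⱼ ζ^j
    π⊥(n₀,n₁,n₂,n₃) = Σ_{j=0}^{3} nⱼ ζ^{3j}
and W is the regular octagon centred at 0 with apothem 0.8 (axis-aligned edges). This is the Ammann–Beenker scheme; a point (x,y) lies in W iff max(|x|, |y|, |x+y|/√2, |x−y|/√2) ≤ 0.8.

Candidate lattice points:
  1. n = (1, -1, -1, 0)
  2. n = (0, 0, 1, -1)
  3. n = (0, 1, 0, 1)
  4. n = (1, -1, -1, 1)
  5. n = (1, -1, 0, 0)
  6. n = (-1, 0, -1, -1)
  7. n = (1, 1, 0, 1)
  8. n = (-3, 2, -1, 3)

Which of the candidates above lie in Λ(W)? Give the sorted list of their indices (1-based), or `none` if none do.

π⊥(n) = n₀ + n₁ζ³ + n₂ζ⁶ + n₃ζ⁹ where ζ = e^{iπ/4}.
candidate 1: n = (1, -1, -1, 0) → π⊥ ≈ (+1.70711, +0.29289); max(|x|,|y|,|x±y|/√2) = 1.70711 > 0.8 ⇒ ∉ W
candidate 2: n = (0, 0, 1, -1) → π⊥ ≈ (-0.70711, -1.70711); max(|x|,|y|,|x±y|/√2) = 1.70711 > 0.8 ⇒ ∉ W
candidate 3: n = (0, 1, 0, 1) → π⊥ ≈ (+0.00000, +1.41421); max(|x|,|y|,|x±y|/√2) = 1.41421 > 0.8 ⇒ ∉ W
candidate 4: n = (1, -1, -1, 1) → π⊥ ≈ (+2.41421, +1.00000); max(|x|,|y|,|x±y|/√2) = 2.41421 > 0.8 ⇒ ∉ W
candidate 5: n = (1, -1, 0, 0) → π⊥ ≈ (+1.70711, -0.70711); max(|x|,|y|,|x±y|/√2) = 1.70711 > 0.8 ⇒ ∉ W
candidate 6: n = (-1, 0, -1, -1) → π⊥ ≈ (-1.70711, +0.29289); max(|x|,|y|,|x±y|/√2) = 1.70711 > 0.8 ⇒ ∉ W
candidate 7: n = (1, 1, 0, 1) → π⊥ ≈ (+1.00000, +1.41421); max(|x|,|y|,|x±y|/√2) = 1.70711 > 0.8 ⇒ ∉ W
candidate 8: n = (-3, 2, -1, 3) → π⊥ ≈ (-2.29289, +4.53553); max(|x|,|y|,|x±y|/√2) = 4.82843 > 0.8 ⇒ ∉ W

none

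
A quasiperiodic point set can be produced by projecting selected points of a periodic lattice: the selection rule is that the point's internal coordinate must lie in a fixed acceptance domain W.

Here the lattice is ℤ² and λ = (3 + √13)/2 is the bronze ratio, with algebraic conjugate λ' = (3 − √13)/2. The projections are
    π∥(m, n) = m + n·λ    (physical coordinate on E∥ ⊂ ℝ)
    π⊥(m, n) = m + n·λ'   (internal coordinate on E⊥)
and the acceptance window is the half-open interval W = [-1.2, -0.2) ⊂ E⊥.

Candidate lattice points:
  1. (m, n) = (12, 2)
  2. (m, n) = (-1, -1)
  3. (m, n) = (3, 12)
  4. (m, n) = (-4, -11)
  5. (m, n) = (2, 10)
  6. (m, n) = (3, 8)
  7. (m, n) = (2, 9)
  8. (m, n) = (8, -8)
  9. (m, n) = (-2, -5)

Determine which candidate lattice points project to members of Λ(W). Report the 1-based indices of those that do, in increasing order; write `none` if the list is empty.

λ' = (3−√13)/2 ≈ -0.30278.
candidate 1: (m,n)=(12,2) → π∥ = 12+2·λ ≈ 18.60555, π⊥ = 12+2·λ' ≈ 11.39445 ∉ [-1.2, -0.2) ⇒ out
candidate 2: (m,n)=(-1,-1) → π∥ = -1-1·λ ≈ -4.30278, π⊥ = -1-1·λ' ≈ -0.69722 ∈ [-1.2, -0.2) ⇒ IN Λ
candidate 3: (m,n)=(3,12) → π∥ = 3+12·λ ≈ 42.63331, π⊥ = 3+12·λ' ≈ -0.63331 ∈ [-1.2, -0.2) ⇒ IN Λ
candidate 4: (m,n)=(-4,-11) → π∥ = -4-11·λ ≈ -40.33053, π⊥ = -4-11·λ' ≈ -0.66947 ∈ [-1.2, -0.2) ⇒ IN Λ
candidate 5: (m,n)=(2,10) → π∥ = 2+10·λ ≈ 35.02776, π⊥ = 2+10·λ' ≈ -1.02776 ∈ [-1.2, -0.2) ⇒ IN Λ
candidate 6: (m,n)=(3,8) → π∥ = 3+8·λ ≈ 29.42221, π⊥ = 3+8·λ' ≈ 0.57779 ∉ [-1.2, -0.2) ⇒ out
candidate 7: (m,n)=(2,9) → π∥ = 2+9·λ ≈ 31.72498, π⊥ = 2+9·λ' ≈ -0.72498 ∈ [-1.2, -0.2) ⇒ IN Λ
candidate 8: (m,n)=(8,-8) → π∥ = 8-8·λ ≈ -18.42221, π⊥ = 8-8·λ' ≈ 10.42221 ∉ [-1.2, -0.2) ⇒ out
candidate 9: (m,n)=(-2,-5) → π∥ = -2-5·λ ≈ -18.51388, π⊥ = -2-5·λ' ≈ -0.48612 ∈ [-1.2, -0.2) ⇒ IN Λ

2, 3, 4, 5, 7, 9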